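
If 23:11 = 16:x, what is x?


Cross multiply: 23 × x = 11 × 16
23x = 176
x = 176 / 23
= 7.65

7.65


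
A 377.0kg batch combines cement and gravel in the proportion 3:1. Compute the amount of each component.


Total parts = 3 + 1 = 4
cement: 377.0 × 3/4 = 282.8kg
gravel: 377.0 × 1/4 = 94.3kg
= 282.8kg and 94.3kg

282.8kg and 94.3kg


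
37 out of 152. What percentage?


Percentage = (part / whole) × 100
= (37 / 152) × 100
≈ 24.34%

24.34%


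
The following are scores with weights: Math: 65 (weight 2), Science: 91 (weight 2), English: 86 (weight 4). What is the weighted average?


Numerator = 65×2 + 91×2 + 86×4
= 130 + 182 + 344
= 656
Total weight = 8
Weighted avg = 656/8
= 82.00

82.00


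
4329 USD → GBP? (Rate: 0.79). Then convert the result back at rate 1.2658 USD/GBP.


Amount × rate = 4329 × 0.79 = 3419.91 GBP
Round-trip: 3419.91 × 1.2658 = 4328.92 USD
= 3419.91 GBP, then 4328.92 USD

3419.91 GBP, then 4328.92 USD


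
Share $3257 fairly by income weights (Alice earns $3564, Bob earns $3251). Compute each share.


Total income = 3564 + 3251 = $6815
Alice: $3257 × 3564/6815 = $1703.29
Bob: $3257 × 3251/6815 = $1553.71
= Alice: $1703.29, Bob: $1553.71

Alice: $1703.29, Bob: $1553.71


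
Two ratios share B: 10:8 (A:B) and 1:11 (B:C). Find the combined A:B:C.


Match B: multiply A:B by 1 → 10:8
Multiply B:C by 8 → 8:88
Combined: 10:8:88
GCD = 2
= 5:4:44

5:4:44


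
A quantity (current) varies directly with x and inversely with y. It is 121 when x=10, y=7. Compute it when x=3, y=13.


z = k·x/y
Solve for k using the known point: k = z·y/x = 121×7/10 = 847/10 = 84.7000
Now evaluate at x=3, y=13:
z = k × 3 / 13 = (847 × 3) / (10 × 13) = 2541/130
≈ 19.5462

19.5462


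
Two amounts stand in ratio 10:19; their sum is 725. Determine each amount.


Let A = 10k, B = 19k.
10k + 19k = 725
29k = 725 → k = 725/29 = 25
A = 10×25 = 250, B = 19×25 = 475
= A = 250, B = 475

A = 250, B = 475


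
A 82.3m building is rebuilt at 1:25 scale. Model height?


Model size = real / scale
= 82.3 / 25
= 3.2920 m

3.2920 m


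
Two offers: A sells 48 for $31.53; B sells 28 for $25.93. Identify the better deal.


Deal A: $31.53/48 = $0.6569/unit
Deal B: $25.93/28 = $0.9261/unit
A is cheaper per unit
= Deal A

Deal A


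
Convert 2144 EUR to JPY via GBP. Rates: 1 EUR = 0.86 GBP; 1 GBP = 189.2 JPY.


Step 1: 2144 EUR × 0.86 = 1843.84 GBP
Step 2: 1843.84 GBP × 189.2 = 348854.53 JPY
Implied rate EUR→JPY = 0.86 × 189.2 = 162.7120
= 348854.53 JPY

348854.53 JPY


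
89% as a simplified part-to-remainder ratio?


89% means 89 parts out of 100; remainder = 11
Part : remainder = 89:11
GCD = 1
= 89:11

89:11


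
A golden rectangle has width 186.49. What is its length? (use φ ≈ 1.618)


φ = (1 + √5) / 2 ≈ 1.618
Length = width × φ = 186.49 × 1.618 = 301.74082
≈ 301.74

301.74


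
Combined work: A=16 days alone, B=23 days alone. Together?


Rate of A = 1/16 per day
Rate of B = 1/23 per day
Combined rate = 1/16 + 1/23 = 39/368 ≈ 0.1060 per day
Days = 1 / combined rate = 368/39
≈ 9.44 days

9.44 days


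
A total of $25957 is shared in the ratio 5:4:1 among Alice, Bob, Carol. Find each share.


Total parts = 5 + 4 + 1 = 10
Alice: 25957 × 5/10 = 12978.50
Bob: 25957 × 4/10 = 10382.80
Carol: 25957 × 1/10 = 2595.70
= Alice: $12978.50, Bob: $10382.80, Carol: $2595.70

Alice: $12978.50, Bob: $10382.80, Carol: $2595.70


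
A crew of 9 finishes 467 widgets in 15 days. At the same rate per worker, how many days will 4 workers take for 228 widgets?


Days ∝ work / workers, so d₂ = d₁ × (m₁/m₂) × (w₂/w₁)
Workers factor (inverse): 9/4 = 2.2500
Work factor (direct): 228/467 ≈ 0.4882
d₂ = 15 × 9/4 × 228/467 = (15 × 9 × 228) / (4 × 467) = 30780/1868
≈ 16.48 days

16.48 days


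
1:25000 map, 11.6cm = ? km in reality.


Real distance = map distance × scale
= 11.6cm × 25000
= 290000 cm = 2900.0 m
= 2.900 km

2.900 km


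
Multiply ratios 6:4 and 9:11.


Compound ratio = (6×9) : (4×11)
= 54:44
GCD = 2
= 27:22

27:22


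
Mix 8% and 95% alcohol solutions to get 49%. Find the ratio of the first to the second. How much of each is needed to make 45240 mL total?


Let x parts of 8% mix with y parts of 95%.
8x + 95y = 49(x + y)
8x + 95y = 49x + 49y
x(8 - 49) = y(49 - 95)
x/y = (95 - 49)/(49 - 8) = 46/41
Simplify: 46:41
Total parts = 87; one part = 45240/87 = 520.00 mL
8% solution: 46×520.00 = 23920.00 mL
95% solution: 41×520.00 = 21320.00 mL
= ratio 46:41; 23920.00 mL and 21320.00 mL

ratio 46:41; 23920.00 mL and 21320.00 mL


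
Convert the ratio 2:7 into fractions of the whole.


Total parts = 2 + 7 = 9
First part: 2/9 = 2/9
Second part: 7/9 = 7/9
= 2/9 and 7/9

2/9 and 7/9


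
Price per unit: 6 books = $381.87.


Unit rate = total / quantity
= 381.87 / 6
= $63.65 per unit

$63.65 per unit


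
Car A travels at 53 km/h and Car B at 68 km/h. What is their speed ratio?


Ratio = 53:68
GCD = 1
Simplified = 53:68
Time ratio (same distance) = 68:53
Speed ratio = 53:68

53:68


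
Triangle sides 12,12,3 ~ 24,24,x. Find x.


Scale factor = 24/12 = 2
Missing side = 3 × 2
= 6.0

6.0


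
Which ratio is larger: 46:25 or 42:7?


46/25 = 1.8400
42/7 = 6.0000
1.8400 < 6.0000, so 46:25 is less
= 42:7

42:7


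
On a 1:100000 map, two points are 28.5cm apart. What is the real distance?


Real distance = map distance × scale
= 28.5cm × 100000
= 2850000 cm = 28500.0 m
= 28.500 km

28.500 km


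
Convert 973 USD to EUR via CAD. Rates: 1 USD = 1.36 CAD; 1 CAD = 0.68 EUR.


Step 1: 973 USD × 1.36 = 1323.28 CAD
Step 2: 1323.28 CAD × 0.68 = 899.83 EUR
Implied rate USD→EUR = 1.36 × 0.68 = 0.9248
= 899.83 EUR

899.83 EUR


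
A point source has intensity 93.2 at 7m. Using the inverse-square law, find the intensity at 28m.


I₁d₁² = I₂d₂²
I₂ = I₁ × (d₁/d₂)²
= 93.2 × (7/28)²
= 93.2 × 49/784
= 4566.8/784
= 5.8250

5.8250


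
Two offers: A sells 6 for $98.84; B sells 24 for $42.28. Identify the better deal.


Deal A: $98.84/6 = $16.4733/unit
Deal B: $42.28/24 = $1.7617/unit
B is cheaper per unit
= Deal B

Deal B


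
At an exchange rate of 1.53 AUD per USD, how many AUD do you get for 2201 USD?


Amount × rate = 2201 × 1.53
= 3367.53 AUD

3367.53 AUD


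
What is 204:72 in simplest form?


GCD(204, 72) = 12
204/12 : 72/12
= 17:6

17:6


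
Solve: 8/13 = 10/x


Cross multiply: 8 × x = 13 × 10
8x = 130
x = 130 / 8
= 16.25

16.25


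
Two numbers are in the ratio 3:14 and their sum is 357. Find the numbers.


Let A = 3k, B = 14k.
3k + 14k = 357
17k = 357 → k = 357/17 = 21
A = 3×21 = 63, B = 14×21 = 294
= A = 63, B = 294

A = 63, B = 294


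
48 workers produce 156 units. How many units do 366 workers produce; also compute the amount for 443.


Direct proportion: y/x = constant
k = 156/48 = 3.2500
y at x=366: k × 366 = 156 × 366 / 48 = 57096/48 = 1189.50
y at x=443: k × 443 = 156 × 443 / 48 = 69108/48 = 1439.75
= 1189.50 and 1439.75

1189.50 and 1439.75


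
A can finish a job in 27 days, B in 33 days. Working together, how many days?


Rate of A = 1/27 per day
Rate of B = 1/33 per day
Combined rate = 1/27 + 1/33 = 60/891 ≈ 0.0673 per day
Days = 1 / combined rate = 891/60
= 14.85 days

14.85 days


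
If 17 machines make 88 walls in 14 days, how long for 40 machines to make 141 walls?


Days ∝ work / workers, so d₂ = d₁ × (m₁/m₂) × (w₂/w₁)
Workers factor (inverse): 17/40 = 0.4250
Work factor (direct): 141/88 ≈ 1.6023
d₂ = 14 × 17/40 × 141/88 = (14 × 17 × 141) / (40 × 88) = 33558/3520
≈ 9.53 days

9.53 days


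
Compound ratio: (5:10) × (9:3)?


Compound ratio = (5×9) : (10×3)
= 45:30
GCD = 15
= 3:2

3:2


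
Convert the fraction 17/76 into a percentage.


Percentage = (part / whole) × 100
= (17 / 76) × 100
≈ 22.37%

22.37%


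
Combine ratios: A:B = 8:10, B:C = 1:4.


Match B: multiply A:B by 1 → 8:10
Multiply B:C by 10 → 10:40
Combined: 8:10:40
GCD = 2
= 4:5:20

4:5:20


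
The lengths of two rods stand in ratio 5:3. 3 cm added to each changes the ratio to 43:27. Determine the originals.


Let A = 5k, B = 3k.
(5k + 3) / (3k + 3) = 43/27
Cross-multiply: 27(5k + 3) = 43(3k + 3)
135k + 81 = 129k + 129
135k - 129k = 129 - 81
6k = 48
k = 48/6 = 8
A = 5×8 = 40, B = 3×8 = 24
= A = 40, B = 24

A = 40, B = 24


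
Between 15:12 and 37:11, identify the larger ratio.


15/12 = 1.2500
37/11 = 3.3636
1.2500 < 3.3636, so 15:12 is less
= 37:11

37:11


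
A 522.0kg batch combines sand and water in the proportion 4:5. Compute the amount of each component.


Total parts = 4 + 5 = 9
sand: 522.0 × 4/9 = 232.0kg
water: 522.0 × 5/9 = 290.0kg
= 232.0kg and 290.0kg

232.0kg and 290.0kg


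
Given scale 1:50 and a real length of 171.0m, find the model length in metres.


Model size = real / scale
= 171.0 / 50
= 3.4200 m

3.4200 m


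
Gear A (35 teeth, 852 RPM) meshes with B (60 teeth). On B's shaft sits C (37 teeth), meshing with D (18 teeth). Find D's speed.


Stage 1: RPM_B = RPM_A × t_A/t_B = 852 × 35/60 = 29820/60 = 497.00
B and C share a shaft → RPM_C = RPM_B
Stage 2: RPM_D = RPM_C × t_C/t_D = RPM_A × (t_A×t_C)/(t_B×t_D)
Overall ratio = (35×37)/(60×18) = 1295/1080
RPM_D = 852 × 1295/1080 = 1103340/1080
≈ 1021.61 RPM

1021.61 RPM


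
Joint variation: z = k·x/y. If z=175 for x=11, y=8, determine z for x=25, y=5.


z = k·x/y
Solve for k using the known point: k = z·y/x = 175×8/11 = 1400/11 ≈ 127.2727
Now evaluate at x=25, y=5:
z = k × 25 / 5 = (1400 × 25) / (11 × 5) = 35000/55
≈ 636.3636

636.3636


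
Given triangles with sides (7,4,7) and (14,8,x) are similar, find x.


Scale factor = 14/7 = 2
Missing side = 7 × 2
= 14.0

14.0


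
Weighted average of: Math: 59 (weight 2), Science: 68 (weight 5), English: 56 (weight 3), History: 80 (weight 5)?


Numerator = 59×2 + 68×5 + 56×3 + 80×5
= 118 + 340 + 168 + 400
= 1026
Total weight = 15
Weighted avg = 1026/15
= 68.40

68.40


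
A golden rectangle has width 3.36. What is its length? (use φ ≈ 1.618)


φ = (1 + √5) / 2 ≈ 1.618
Length = width × φ = 3.36 × 1.618 = 5.43648
≈ 5.44

5.44


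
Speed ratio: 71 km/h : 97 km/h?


Ratio = 71:97
GCD = 1
Simplified = 71:97
Time ratio (same distance) = 97:71
Speed ratio = 71:97

71:97


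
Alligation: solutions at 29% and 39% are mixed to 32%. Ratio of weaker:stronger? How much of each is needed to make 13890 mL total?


Let x parts of 29% mix with y parts of 39%.
29x + 39y = 32(x + y)
29x + 39y = 32x + 32y
x(29 - 32) = y(32 - 39)
x/y = (39 - 32)/(32 - 29) = 7/3
Simplify: 7:3
Total parts = 10; one part = 13890/10 = 1389.00 mL
29% solution: 7×1389.00 = 9723.00 mL
39% solution: 3×1389.00 = 4167.00 mL
= ratio 7:3; 9723.00 mL and 4167.00 mL

ratio 7:3; 9723.00 mL and 4167.00 mL


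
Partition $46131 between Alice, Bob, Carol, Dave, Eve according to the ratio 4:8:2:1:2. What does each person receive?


Total parts = 4 + 8 + 2 + 1 + 2 = 17
Alice: 46131 × 4/17 = 10854.35
Bob: 46131 × 8/17 = 21708.71
Carol: 46131 × 2/17 = 5427.18
Dave: 46131 × 1/17 = 2713.59
Eve: 46131 × 2/17 = 5427.18
= Alice: $10854.35, Bob: $21708.71, Carol: $5427.18, Dave: $2713.59, Eve: $5427.18

Alice: $10854.35, Bob: $21708.71, Carol: $5427.18, Dave: $2713.59, Eve: $5427.18


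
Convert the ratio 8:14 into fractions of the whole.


Total parts = 8 + 14 = 22
First part: 8/22 = 4/11
Second part: 14/22 = 7/11
= 4/11 and 7/11

4/11 and 7/11


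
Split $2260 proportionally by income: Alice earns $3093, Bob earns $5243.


Total income = 3093 + 5243 = $8336
Alice: $2260 × 3093/8336 = $838.55
Bob: $2260 × 5243/8336 = $1421.45
= Alice: $838.55, Bob: $1421.45

Alice: $838.55, Bob: $1421.45


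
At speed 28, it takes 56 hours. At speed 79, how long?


Inverse proportion: x × y = constant
k = 28 × 56 = 1568
y₂ = k / 79 = 1568 / 79
= 19.85

19.85


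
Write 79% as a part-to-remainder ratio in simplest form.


79% means 79 parts out of 100; remainder = 21
Part : remainder = 79:21
GCD = 1
= 79:21

79:21


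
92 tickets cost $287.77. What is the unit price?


Unit rate = total / quantity
= 287.77 / 92
= $3.13 per unit

$3.13 per unit


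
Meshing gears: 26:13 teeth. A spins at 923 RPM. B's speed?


Gear ratio = 26:13 = 2:1
RPM_B = RPM_A × (teeth_A / teeth_B)
= 923 × (26/13)
= 1846.0 RPM

1846.0 RPM


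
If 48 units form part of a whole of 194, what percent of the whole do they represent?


Percentage = (part / whole) × 100
= (48 / 194) × 100
≈ 24.74%

24.74%


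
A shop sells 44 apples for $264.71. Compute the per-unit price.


Unit rate = total / quantity
= 264.71 / 44
= $6.02 per unit

$6.02 per unit


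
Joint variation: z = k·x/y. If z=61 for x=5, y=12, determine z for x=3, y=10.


z = k·x/y
Solve for k using the known point: k = z·y/x = 61×12/5 = 732/5 = 146.4000
Now evaluate at x=3, y=10:
z = k × 3 / 10 = (732 × 3) / (5 × 10) = 2196/50
= 43.9200

43.9200


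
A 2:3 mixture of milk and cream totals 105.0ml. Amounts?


Total parts = 2 + 3 = 5
milk: 105.0 × 2/5 = 42.0ml
cream: 105.0 × 3/5 = 63.0ml
= 42.0ml and 63.0ml

42.0ml and 63.0ml


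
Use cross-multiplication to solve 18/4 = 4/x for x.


Cross multiply: 18 × x = 4 × 4
18x = 16
x = 16 / 18
= 0.89

0.89


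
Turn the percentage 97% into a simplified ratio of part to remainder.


97% means 97 parts out of 100; remainder = 3
Part : remainder = 97:3
GCD = 1
= 97:3

97:3


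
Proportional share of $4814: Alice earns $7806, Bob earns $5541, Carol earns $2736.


Total income = 7806 + 5541 + 2736 = $16083
Alice: $4814 × 7806/16083 = $2336.51
Bob: $4814 × 5541/16083 = $1658.54
Carol: $4814 × 2736/16083 = $818.95
= Alice: $2336.51, Bob: $1658.54, Carol: $818.95

Alice: $2336.51, Bob: $1658.54, Carol: $818.95


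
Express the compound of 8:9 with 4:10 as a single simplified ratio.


Compound ratio = (8×4) : (9×10)
= 32:90
GCD = 2
= 16:45

16:45


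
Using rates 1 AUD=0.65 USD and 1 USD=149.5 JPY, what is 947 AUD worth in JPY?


Step 1: 947 AUD × 0.65 = 615.55 USD
Step 2: 615.55 USD × 149.5 = 92024.73 JPY
Implied rate AUD→JPY = 0.65 × 149.5 = 97.1750
= 92024.73 JPY

92024.73 JPY


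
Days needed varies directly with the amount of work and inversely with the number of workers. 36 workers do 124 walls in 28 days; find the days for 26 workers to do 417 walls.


Days ∝ work / workers, so d₂ = d₁ × (m₁/m₂) × (w₂/w₁)
Workers factor (inverse): 36/26 ≈ 1.3846
Work factor (direct): 417/124 ≈ 3.3629
d₂ = 28 × 36/26 × 417/124 = (28 × 36 × 417) / (26 × 124) = 420336/3224
≈ 130.38 days

130.38 days


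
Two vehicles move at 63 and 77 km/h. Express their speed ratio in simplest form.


Ratio = 63:77
GCD = 7
Simplified = 9:11
Time ratio (same distance) = 11:9
Speed ratio = 9:11

9:11


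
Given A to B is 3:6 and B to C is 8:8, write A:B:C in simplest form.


Match B: multiply A:B by 8 → 24:48
Multiply B:C by 6 → 48:48
Combined: 24:48:48
GCD = 24
= 1:2:2

1:2:2


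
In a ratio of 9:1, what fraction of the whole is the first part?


Total parts = 9 + 1 = 10
First part: 9/10 = 9/10
= 9/10

9/10


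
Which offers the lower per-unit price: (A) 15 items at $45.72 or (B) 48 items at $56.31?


Deal A: $45.72/15 = $3.0480/unit
Deal B: $56.31/48 = $1.1731/unit
B is cheaper per unit
= Deal B

Deal B


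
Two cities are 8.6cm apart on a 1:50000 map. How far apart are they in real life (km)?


Real distance = map distance × scale
= 8.6cm × 50000
= 430000 cm = 4300.0 m
= 4.300 km

4.300 km


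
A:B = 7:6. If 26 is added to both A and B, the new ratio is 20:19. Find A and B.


Let A = 7k, B = 6k.
(7k + 26) / (6k + 26) = 20/19
Cross-multiply: 19(7k + 26) = 20(6k + 26)
133k + 494 = 120k + 520
133k - 120k = 520 - 494
13k = 26
k = 26/13 = 2
A = 7×2 = 14, B = 6×2 = 12
= A = 14, B = 12

A = 14, B = 12


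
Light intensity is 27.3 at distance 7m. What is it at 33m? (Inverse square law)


I₁d₁² = I₂d₂²
I₂ = I₁ × (d₁/d₂)²
= 27.3 × (7/33)²
= 27.3 × 49/1089
= 1337.7/1089
≈ 1.2284

1.2284


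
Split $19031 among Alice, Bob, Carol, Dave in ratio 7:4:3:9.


Total parts = 7 + 4 + 3 + 9 = 23
Alice: 19031 × 7/23 = 5792.04
Bob: 19031 × 4/23 = 3309.74
Carol: 19031 × 3/23 = 2482.30
Dave: 19031 × 9/23 = 7446.91
= Alice: $5792.04, Bob: $3309.74, Carol: $2482.30, Dave: $7446.91

Alice: $5792.04, Bob: $3309.74, Carol: $2482.30, Dave: $7446.91


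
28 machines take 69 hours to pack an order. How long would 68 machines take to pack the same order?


Inverse proportion: x × y = constant
k = 28 × 69 = 1932
y₂ = k / 68 = 1932 / 68
= 28.41

28.41


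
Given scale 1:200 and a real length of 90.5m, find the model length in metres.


Model size = real / scale
= 90.5 / 200
= 0.4525 m

0.4525 m


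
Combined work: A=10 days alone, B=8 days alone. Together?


Rate of A = 1/10 per day
Rate of B = 1/8 per day
Combined rate = 1/10 + 1/8 = 18/80 = 0.2250 per day
Days = 1 / combined rate = 80/18
≈ 4.44 days

4.44 days


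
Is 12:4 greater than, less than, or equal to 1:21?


12/4 = 3.0000
1/21 = 0.0476
3.0000 > 0.0476, so 12:4 is greater
= greater than

greater than


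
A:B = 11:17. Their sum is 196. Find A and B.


Let A = 11k, B = 17k.
11k + 17k = 196
28k = 196 → k = 196/28 = 7
A = 11×7 = 77, B = 17×7 = 119
= A = 77, B = 119

A = 77, B = 119


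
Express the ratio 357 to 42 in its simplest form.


GCD(357, 42) = 21
357/21 : 42/21
= 17:2

17:2


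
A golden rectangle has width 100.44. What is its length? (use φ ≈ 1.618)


φ = (1 + √5) / 2 ≈ 1.618
Length = width × φ = 100.44 × 1.618 = 162.51192
≈ 162.51

162.51


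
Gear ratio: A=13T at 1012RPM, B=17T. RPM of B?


Gear ratio = 13:17 = 13:17
RPM_B = RPM_A × (teeth_A / teeth_B)
= 1012 × (13/17)
= 773.9 RPM

773.9 RPM


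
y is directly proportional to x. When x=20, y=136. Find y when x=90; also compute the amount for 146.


Direct proportion: y/x = constant
k = 136/20 = 6.8000
y at x=90: k × 90 = 136 × 90 / 20 = 12240/20 = 612.00
y at x=146: k × 146 = 136 × 146 / 20 = 19856/20 = 992.80
= 612.00 and 992.80

612.00 and 992.80


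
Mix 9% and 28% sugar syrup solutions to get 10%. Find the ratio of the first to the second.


Let x parts of 9% mix with y parts of 28%.
9x + 28y = 10(x + y)
9x + 28y = 10x + 10y
x(9 - 10) = y(10 - 28)
x/y = (28 - 10)/(10 - 9) = 18/1
Simplify: 18:1
= 18:1

18:1


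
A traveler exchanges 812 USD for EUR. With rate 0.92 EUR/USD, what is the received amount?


Amount × rate = 812 × 0.92
= 747.04 EUR

747.04 EUR


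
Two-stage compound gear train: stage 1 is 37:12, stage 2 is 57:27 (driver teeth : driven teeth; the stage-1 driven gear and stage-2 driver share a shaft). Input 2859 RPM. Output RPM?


Stage 1: RPM_B = RPM_A × t_A/t_B = 2859 × 37/12 = 105783/12 = 8815.25
B and C share a shaft → RPM_C = RPM_B
Stage 2: RPM_D = RPM_C × t_C/t_D = RPM_A × (t_A×t_C)/(t_B×t_D)
Overall ratio = (37×57)/(12×27) = 2109/324
RPM_D = 2859 × 2109/324 = 6029631/324
≈ 18609.97 RPM

18609.97 RPM


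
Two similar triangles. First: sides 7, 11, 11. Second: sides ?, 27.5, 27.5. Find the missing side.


Scale factor = 27.5/11 = 2.5
Missing side = 7 × 2.5
= 17.5

17.5


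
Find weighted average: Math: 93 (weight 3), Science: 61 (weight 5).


Numerator = 93×3 + 61×5
= 279 + 305
= 584
Total weight = 8
Weighted avg = 584/8
= 73.00

73.00


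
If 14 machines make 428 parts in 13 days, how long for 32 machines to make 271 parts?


Days ∝ work / workers, so d₂ = d₁ × (m₁/m₂) × (w₂/w₁)
Workers factor (inverse): 14/32 = 0.4375
Work factor (direct): 271/428 ≈ 0.6332
d₂ = 13 × 14/32 × 271/428 = (13 × 14 × 271) / (32 × 428) = 49322/13696
≈ 3.60 days

3.60 days


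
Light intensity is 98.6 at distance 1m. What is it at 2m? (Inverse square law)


I₁d₁² = I₂d₂²
I₂ = I₁ × (d₁/d₂)²
= 98.6 × (1/2)²
= 98.6 × 1/4
= 98.6/4
= 24.6500

24.6500


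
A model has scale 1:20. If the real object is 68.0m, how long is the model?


Model size = real / scale
= 68.0 / 20
= 3.4000 m

3.4000 m


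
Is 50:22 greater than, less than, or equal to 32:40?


50/22 = 2.2727
32/40 = 0.8000
2.2727 > 0.8000, so 50:22 is greater
= greater than

greater than


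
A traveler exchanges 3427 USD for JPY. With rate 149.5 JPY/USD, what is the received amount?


Amount × rate = 3427 × 149.5
= 512336.50 JPY

512336.50 JPY


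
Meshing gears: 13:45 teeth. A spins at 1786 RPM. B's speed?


Gear ratio = 13:45 = 13:45
RPM_B = RPM_A × (teeth_A / teeth_B)
= 1786 × (13/45)
= 516.0 RPM

516.0 RPM


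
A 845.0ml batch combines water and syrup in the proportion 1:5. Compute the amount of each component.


Total parts = 1 + 5 = 6
water: 845.0 × 1/6 = 140.8ml
syrup: 845.0 × 5/6 = 704.2ml
= 140.8ml and 704.2ml

140.8ml and 704.2ml


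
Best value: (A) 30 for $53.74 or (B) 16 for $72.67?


Deal A: $53.74/30 = $1.7913/unit
Deal B: $72.67/16 = $4.5419/unit
A is cheaper per unit
= Deal A

Deal A


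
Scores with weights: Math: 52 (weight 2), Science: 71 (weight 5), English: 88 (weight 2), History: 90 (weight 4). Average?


Numerator = 52×2 + 71×5 + 88×2 + 90×4
= 104 + 355 + 176 + 360
= 995
Total weight = 13
Weighted avg = 995/13
= 76.54

76.54


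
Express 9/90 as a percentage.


Percentage = (part / whole) × 100
= (9 / 90) × 100
= 10.00%

10.00%


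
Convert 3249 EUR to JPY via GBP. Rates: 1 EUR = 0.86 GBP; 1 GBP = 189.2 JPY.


Step 1: 3249 EUR × 0.86 = 2794.14 GBP
Step 2: 2794.14 GBP × 189.2 = 528651.29 JPY
Implied rate EUR→JPY = 0.86 × 189.2 = 162.7120
= 528651.29 JPY

528651.29 JPY


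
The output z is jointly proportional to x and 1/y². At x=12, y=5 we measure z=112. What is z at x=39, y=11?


z = k·x/y²
Solve for k using the known point: k = z·y²/x = 112×25/12 = 2800/12 ≈ 233.3333
Now evaluate at x=39, y=11:
z = k × 39 / 121 = (2800 × 39) / (12 × 121) = 109200/1452
≈ 75.2066

75.2066


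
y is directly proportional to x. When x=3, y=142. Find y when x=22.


Direct proportion: y/x = constant
k = 142/3 ≈ 47.3333
y₂ = k × 22 = 142 × 22 / 3 = 3124/3
≈ 1041.33

1041.33


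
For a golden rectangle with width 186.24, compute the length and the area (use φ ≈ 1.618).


φ = (1 + √5) / 2 ≈ 1.618
Length = width × φ = 186.24 × 1.618 = 301.33632
≈ 301.34
Area = width × length = 186.24 × 301.33632 = 56120.8762368 ≈ 56120.88
= Length: 301.34, Area: 56120.88

Length: 301.34, Area: 56120.88


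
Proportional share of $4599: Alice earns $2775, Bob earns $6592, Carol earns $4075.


Total income = 2775 + 6592 + 4075 = $13442
Alice: $4599 × 2775/13442 = $949.43
Bob: $4599 × 6592/13442 = $2255.36
Carol: $4599 × 4075/13442 = $1394.21
= Alice: $949.43, Bob: $2255.36, Carol: $1394.21

Alice: $949.43, Bob: $2255.36, Carol: $1394.21


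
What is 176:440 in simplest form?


GCD(176, 440) = 88
176/88 : 440/88
= 2:5

2:5


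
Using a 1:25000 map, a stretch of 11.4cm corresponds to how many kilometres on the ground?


Real distance = map distance × scale
= 11.4cm × 25000
= 285000 cm = 2850.0 m
= 2.850 km

2.850 km


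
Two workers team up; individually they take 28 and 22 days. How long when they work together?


Rate of A = 1/28 per day
Rate of B = 1/22 per day
Combined rate = 1/28 + 1/22 = 50/616 ≈ 0.0812 per day
Days = 1 / combined rate = 616/50
= 12.32 days

12.32 days


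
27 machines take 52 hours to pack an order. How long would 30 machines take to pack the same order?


Inverse proportion: x × y = constant
k = 27 × 52 = 1404
y₂ = k / 30 = 1404 / 30
= 46.80

46.80


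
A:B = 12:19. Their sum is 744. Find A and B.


Let A = 12k, B = 19k.
12k + 19k = 744
31k = 744 → k = 744/31 = 24
A = 12×24 = 288, B = 19×24 = 456
= A = 288, B = 456

A = 288, B = 456


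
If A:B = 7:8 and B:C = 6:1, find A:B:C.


Match B: multiply A:B by 6 → 42:48
Multiply B:C by 8 → 48:8
Combined: 42:48:8
GCD = 2
= 21:24:4

21:24:4


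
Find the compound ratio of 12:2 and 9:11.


Compound ratio = (12×9) : (2×11)
= 108:22
GCD = 2
= 54:11

54:11


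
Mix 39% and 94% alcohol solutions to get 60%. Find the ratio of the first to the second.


Let x parts of 39% mix with y parts of 94%.
39x + 94y = 60(x + y)
39x + 94y = 60x + 60y
x(39 - 60) = y(60 - 94)
x/y = (94 - 60)/(60 - 39) = 34/21
Simplify: 34:21
= 34:21

34:21


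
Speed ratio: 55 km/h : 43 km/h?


Ratio = 55:43
GCD = 1
Simplified = 55:43
Time ratio (same distance) = 43:55
Speed ratio = 55:43

55:43


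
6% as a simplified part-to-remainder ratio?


6% means 6 parts out of 100; remainder = 94
Part : remainder = 6:94
GCD = 2
= 3:47

3:47


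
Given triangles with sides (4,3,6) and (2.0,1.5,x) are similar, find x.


Scale factor = 2.0/4 = 0.5
Missing side = 6 × 0.5
= 3.0

3.0


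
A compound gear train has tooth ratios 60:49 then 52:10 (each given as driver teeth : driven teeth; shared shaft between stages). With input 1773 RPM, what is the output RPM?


Stage 1: RPM_B = RPM_A × t_A/t_B = 1773 × 60/49 = 106380/49 ≈ 2171.02
B and C share a shaft → RPM_C = RPM_B
Stage 2: RPM_D = RPM_C × t_C/t_D = RPM_A × (t_A×t_C)/(t_B×t_D)
Overall ratio = (60×52)/(49×10) = 3120/490
RPM_D = 1773 × 3120/490 = 5531760/490
≈ 11289.31 RPM

11289.31 RPM


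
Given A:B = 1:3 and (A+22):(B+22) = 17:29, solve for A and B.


Let A = 1k, B = 3k.
(1k + 22) / (3k + 22) = 17/29
Cross-multiply: 29(1k + 22) = 17(3k + 22)
29k + 638 = 51k + 374
29k - 51k = 374 - 638
-22k = -264
k = -264/-22 = 12
A = 1×12 = 12, B = 3×12 = 36
= A = 12, B = 36

A = 12, B = 36


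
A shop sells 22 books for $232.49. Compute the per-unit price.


Unit rate = total / quantity
= 232.49 / 22
= $10.57 per unit

$10.57 per unit


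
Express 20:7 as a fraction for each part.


Total parts = 20 + 7 = 27
First part: 20/27 = 20/27
Second part: 7/27 = 7/27
= 20/27 and 7/27

20/27 and 7/27


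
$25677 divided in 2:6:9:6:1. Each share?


Total parts = 2 + 6 + 9 + 6 + 1 = 24
Part 1: 25677 × 2/24 = 2139.75
Part 2: 25677 × 6/24 = 6419.25
Part 3: 25677 × 9/24 = 9628.88
Part 4: 25677 × 6/24 = 6419.25
Part 5: 25677 × 1/24 = 1069.88
= Part 1: $2139.75, Part 2: $6419.25, Part 3: $9628.88, Part 4: $6419.25, Part 5: $1069.88

Part 1: $2139.75, Part 2: $6419.25, Part 3: $9628.88, Part 4: $6419.25, Part 5: $1069.88


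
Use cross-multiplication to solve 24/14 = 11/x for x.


Cross multiply: 24 × x = 14 × 11
24x = 154
x = 154 / 24
= 6.42

6.42


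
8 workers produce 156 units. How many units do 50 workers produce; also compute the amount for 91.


Direct proportion: y/x = constant
k = 156/8 = 19.5000
y at x=50: k × 50 = 156 × 50 / 8 = 7800/8 = 975.00
y at x=91: k × 91 = 156 × 91 / 8 = 14196/8 = 1774.50
= 975.00 and 1774.50

975.00 and 1774.50


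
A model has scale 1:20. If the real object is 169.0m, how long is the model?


Model size = real / scale
= 169.0 / 20
= 8.4500 m

8.4500 m


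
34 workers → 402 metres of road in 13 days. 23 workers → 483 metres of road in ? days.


Days ∝ work / workers, so d₂ = d₁ × (m₁/m₂) × (w₂/w₁)
Workers factor (inverse): 34/23 ≈ 1.4783
Work factor (direct): 483/402 ≈ 1.2015
d₂ = 13 × 34/23 × 483/402 = (13 × 34 × 483) / (23 × 402) = 213486/9246
≈ 23.09 days

23.09 days


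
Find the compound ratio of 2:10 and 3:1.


Compound ratio = (2×3) : (10×1)
= 6:10
GCD = 2
= 3:5

3:5


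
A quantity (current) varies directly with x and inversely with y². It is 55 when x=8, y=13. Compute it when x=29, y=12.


z = k·x/y²
Solve for k using the known point: k = z·y²/x = 55×169/8 = 9295/8 = 1161.8750
Now evaluate at x=29, y=12:
z = k × 29 / 144 = (9295 × 29) / (8 × 144) = 269555/1152
≈ 233.9887

233.9887


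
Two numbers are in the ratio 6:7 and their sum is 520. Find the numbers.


Let A = 6k, B = 7k.
6k + 7k = 520
13k = 520 → k = 520/13 = 40
A = 6×40 = 240, B = 7×40 = 280
= A = 240, B = 280

A = 240, B = 280


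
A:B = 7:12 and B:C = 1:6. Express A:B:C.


Match B: multiply A:B by 1 → 7:12
Multiply B:C by 12 → 12:72
Combined: 7:12:72
GCD = 1
= 7:12:72

7:12:72


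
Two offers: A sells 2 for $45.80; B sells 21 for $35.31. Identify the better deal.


Deal A: $45.80/2 = $22.9000/unit
Deal B: $35.31/21 = $1.6814/unit
B is cheaper per unit
= Deal B

Deal B


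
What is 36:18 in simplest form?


GCD(36, 18) = 18
36/18 : 18/18
= 2:1

2:1


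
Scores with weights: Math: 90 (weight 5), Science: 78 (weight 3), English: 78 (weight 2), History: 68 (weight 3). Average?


Numerator = 90×5 + 78×3 + 78×2 + 68×3
= 450 + 234 + 156 + 204
= 1044
Total weight = 13
Weighted avg = 1044/13
= 80.31

80.31


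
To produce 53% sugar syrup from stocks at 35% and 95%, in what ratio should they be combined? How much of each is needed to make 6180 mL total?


Let x parts of 35% mix with y parts of 95%.
35x + 95y = 53(x + y)
35x + 95y = 53x + 53y
x(35 - 53) = y(53 - 95)
x/y = (95 - 53)/(53 - 35) = 42/18
Simplify: 7:3
Total parts = 10; one part = 6180/10 = 618.00 mL
35% solution: 7×618.00 = 4326.00 mL
95% solution: 3×618.00 = 1854.00 mL
= ratio 7:3; 4326.00 mL and 1854.00 mL

ratio 7:3; 4326.00 mL and 1854.00 mL


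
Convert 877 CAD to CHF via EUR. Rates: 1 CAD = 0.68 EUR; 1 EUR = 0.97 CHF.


Step 1: 877 CAD × 0.68 = 596.36 EUR
Step 2: 596.36 EUR × 0.97 = 578.47 CHF
Implied rate CAD→CHF = 0.68 × 0.97 = 0.6596
= 578.47 CHF

578.47 CHF


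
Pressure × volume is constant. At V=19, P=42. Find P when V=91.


Inverse proportion: x × y = constant
k = 19 × 42 = 798
y₂ = k / 91 = 798 / 91
= 8.77

8.77


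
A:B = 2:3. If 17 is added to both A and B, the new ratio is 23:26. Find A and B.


Let A = 2k, B = 3k.
(2k + 17) / (3k + 17) = 23/26
Cross-multiply: 26(2k + 17) = 23(3k + 17)
52k + 442 = 69k + 391
52k - 69k = 391 - 442
-17k = -51
k = -51/-17 = 3
A = 2×3 = 6, B = 3×3 = 9
= A = 6, B = 9

A = 6, B = 9


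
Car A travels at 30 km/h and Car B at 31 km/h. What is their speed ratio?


Ratio = 30:31
GCD = 1
Simplified = 30:31
Time ratio (same distance) = 31:30
Speed ratio = 30:31

30:31


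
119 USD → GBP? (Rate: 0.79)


Amount × rate = 119 × 0.79
= 94.01 GBP

94.01 GBP


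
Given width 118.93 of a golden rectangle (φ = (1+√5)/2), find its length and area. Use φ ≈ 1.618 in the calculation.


φ = (1 + √5) / 2 ≈ 1.618
Length = width × φ = 118.93 × 1.618 = 192.42874
≈ 192.43
Area = width × length = 118.93 × 192.42874 = 22885.5500482 ≈ 22885.55
= Length: 192.43, Area: 22885.55

Length: 192.43, Area: 22885.55


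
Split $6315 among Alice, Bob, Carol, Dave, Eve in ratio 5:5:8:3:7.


Total parts = 5 + 5 + 8 + 3 + 7 = 28
Alice: 6315 × 5/28 = 1127.68
Bob: 6315 × 5/28 = 1127.68
Carol: 6315 × 8/28 = 1804.29
Dave: 6315 × 3/28 = 676.61
Eve: 6315 × 7/28 = 1578.75
= Alice: $1127.68, Bob: $1127.68, Carol: $1804.29, Dave: $676.61, Eve: $1578.75

Alice: $1127.68, Bob: $1127.68, Carol: $1804.29, Dave: $676.61, Eve: $1578.75


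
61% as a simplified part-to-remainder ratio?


61% means 61 parts out of 100; remainder = 39
Part : remainder = 61:39
GCD = 1
= 61:39

61:39


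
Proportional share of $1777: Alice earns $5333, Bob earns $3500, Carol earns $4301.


Total income = 5333 + 3500 + 4301 = $13134
Alice: $1777 × 5333/13134 = $721.54
Bob: $1777 × 3500/13134 = $473.54
Carol: $1777 × 4301/13134 = $581.92
= Alice: $721.54, Bob: $473.54, Carol: $581.92

Alice: $721.54, Bob: $473.54, Carol: $581.92


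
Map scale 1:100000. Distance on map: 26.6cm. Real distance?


Real distance = map distance × scale
= 26.6cm × 100000
= 2660000 cm = 26600.0 m
= 26.600 km

26.600 km


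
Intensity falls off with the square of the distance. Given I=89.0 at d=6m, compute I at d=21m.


I₁d₁² = I₂d₂²
I₂ = I₁ × (d₁/d₂)²
= 89.0 × (6/21)²
= 89.0 × 36/441
= 3204/441
≈ 7.2653

7.2653


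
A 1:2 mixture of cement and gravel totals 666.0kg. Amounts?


Total parts = 1 + 2 = 3
cement: 666.0 × 1/3 = 222.0kg
gravel: 666.0 × 2/3 = 444.0kg
= 222.0kg and 444.0kg

222.0kg and 444.0kg


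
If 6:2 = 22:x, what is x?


Cross multiply: 6 × x = 2 × 22
6x = 44
x = 44 / 6
= 7.33

7.33


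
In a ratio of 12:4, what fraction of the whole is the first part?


Total parts = 12 + 4 = 16
First part: 12/16 = 3/4
= 3/4

3/4


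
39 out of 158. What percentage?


Percentage = (part / whole) × 100
= (39 / 158) × 100
≈ 24.68%

24.68%


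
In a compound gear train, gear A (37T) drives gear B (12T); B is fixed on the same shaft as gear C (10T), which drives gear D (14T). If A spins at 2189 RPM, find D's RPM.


Stage 1: RPM_B = RPM_A × t_A/t_B = 2189 × 37/12 = 80993/12 ≈ 6749.42
B and C share a shaft → RPM_C = RPM_B
Stage 2: RPM_D = RPM_C × t_C/t_D = RPM_A × (t_A×t_C)/(t_B×t_D)
Overall ratio = (37×10)/(12×14) = 370/168
RPM_D = 2189 × 370/168 = 809930/168
≈ 4821.01 RPM

4821.01 RPM


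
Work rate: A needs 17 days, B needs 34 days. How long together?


Rate of A = 1/17 per day
Rate of B = 1/34 per day
Combined rate = 1/17 + 1/34 = 51/578 ≈ 0.0882 per day
Days = 1 / combined rate = 578/51
≈ 11.33 days

11.33 days


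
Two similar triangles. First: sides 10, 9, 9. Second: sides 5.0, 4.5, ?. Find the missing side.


Scale factor = 5.0/10 = 0.5
Missing side = 9 × 0.5
= 4.5

4.5


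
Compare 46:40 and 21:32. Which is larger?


46/40 = 1.1500
21/32 = 0.6562
1.1500 > 0.6562, so 46:40 is greater
= 46:40

46:40


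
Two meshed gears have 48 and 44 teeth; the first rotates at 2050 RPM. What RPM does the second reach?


Gear ratio = 48:44 = 12:11
RPM_B = RPM_A × (teeth_A / teeth_B)
= 2050 × (48/44)
= 2236.4 RPM

2236.4 RPM


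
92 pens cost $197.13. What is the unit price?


Unit rate = total / quantity
= 197.13 / 92
= $2.14 per unit

$2.14 per unit


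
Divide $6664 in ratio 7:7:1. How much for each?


Total parts = 7 + 7 + 1 = 15
Part 1: 6664 × 7/15 = 3109.87
Part 2: 6664 × 7/15 = 3109.87
Part 3: 6664 × 1/15 = 444.27
= Part 1: $3109.87, Part 2: $3109.87, Part 3: $444.27

Part 1: $3109.87, Part 2: $3109.87, Part 3: $444.27


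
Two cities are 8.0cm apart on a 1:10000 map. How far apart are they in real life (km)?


Real distance = map distance × scale
= 8.0cm × 10000
= 80000 cm = 800.0 m
= 0.800 km

0.800 km


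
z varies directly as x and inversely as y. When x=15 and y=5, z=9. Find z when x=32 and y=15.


z = k·x/y
Solve for k using the known point: k = z·y/x = 9×5/15 = 45/15 = 3.0000
Now evaluate at x=32, y=15:
z = k × 32 / 15 = (45 × 32) / (15 × 15) = 1440/225
= 6.4000

6.4000


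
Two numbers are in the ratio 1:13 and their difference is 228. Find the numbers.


Let A = 1k, B = 13k.
13k - 1k = 228
12k = 228 → k = 228/12 = 19
A = 1×19 = 19, B = 13×19 = 247
= A = 19, B = 247

A = 19, B = 247


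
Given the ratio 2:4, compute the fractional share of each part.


Total parts = 2 + 4 = 6
First part: 2/6 = 1/3
Second part: 4/6 = 2/3
= 1/3 and 2/3

1/3 and 2/3


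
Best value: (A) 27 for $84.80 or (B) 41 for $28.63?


Deal A: $84.80/27 = $3.1407/unit
Deal B: $28.63/41 = $0.6983/unit
B is cheaper per unit
= Deal B

Deal B


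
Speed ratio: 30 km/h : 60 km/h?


Ratio = 30:60
GCD = 30
Simplified = 1:2
Time ratio (same distance) = 2:1
Speed ratio = 1:2

1:2


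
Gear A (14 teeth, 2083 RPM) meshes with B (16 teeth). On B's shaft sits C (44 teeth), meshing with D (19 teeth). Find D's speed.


Stage 1: RPM_B = RPM_A × t_A/t_B = 2083 × 14/16 = 29162/16 ≈ 1822.63
B and C share a shaft → RPM_C = RPM_B
Stage 2: RPM_D = RPM_C × t_C/t_D = RPM_A × (t_A×t_C)/(t_B×t_D)
Overall ratio = (14×44)/(16×19) = 616/304
RPM_D = 2083 × 616/304 = 1283128/304
≈ 4220.82 RPM

4220.82 RPM


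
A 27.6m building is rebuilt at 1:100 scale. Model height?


Model size = real / scale
= 27.6 / 100
= 0.2760 m

0.2760 m


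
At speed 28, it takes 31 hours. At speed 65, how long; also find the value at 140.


Inverse proportion: x × y = constant
k = 28 × 31 = 868
At x=65: k/65 = 13.35
At x=140: k/140 = 6.20
= 13.35 and 6.20

13.35 and 6.20


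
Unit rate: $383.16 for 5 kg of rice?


Unit rate = total / quantity
= 383.16 / 5
= $76.63 per unit

$76.63 per unit


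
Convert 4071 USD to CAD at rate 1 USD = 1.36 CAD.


Amount × rate = 4071 × 1.36
= 5536.56 CAD

5536.56 CAD


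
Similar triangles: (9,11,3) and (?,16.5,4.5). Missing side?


Scale factor = 16.5/11 = 1.5
Missing side = 9 × 1.5
= 13.5

13.5


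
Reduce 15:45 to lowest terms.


GCD(15, 45) = 15
15/15 : 45/15
= 1:3

1:3


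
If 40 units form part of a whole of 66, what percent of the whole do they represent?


Percentage = (part / whole) × 100
= (40 / 66) × 100
≈ 60.61%

60.61%


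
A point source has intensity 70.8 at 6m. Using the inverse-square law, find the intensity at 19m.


I₁d₁² = I₂d₂²
I₂ = I₁ × (d₁/d₂)²
= 70.8 × (6/19)²
= 70.8 × 36/361
= 2548.8/361
≈ 7.0604

7.0604


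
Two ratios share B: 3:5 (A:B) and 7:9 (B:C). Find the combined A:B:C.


Match B: multiply A:B by 7 → 21:35
Multiply B:C by 5 → 35:45
Combined: 21:35:45
GCD = 1
= 21:35:45

21:35:45


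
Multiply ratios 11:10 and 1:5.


Compound ratio = (11×1) : (10×5)
= 11:50
GCD = 1
= 11:50

11:50


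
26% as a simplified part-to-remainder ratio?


26% means 26 parts out of 100; remainder = 74
Part : remainder = 26:74
GCD = 2
= 13:37

13:37


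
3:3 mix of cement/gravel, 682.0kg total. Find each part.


Total parts = 3 + 3 = 6
cement: 682.0 × 3/6 = 341.0kg
gravel: 682.0 × 3/6 = 341.0kg
= 341.0kg and 341.0kg

341.0kg and 341.0kg


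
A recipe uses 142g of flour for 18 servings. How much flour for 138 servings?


Direct proportion: y/x = constant
k = 142/18 ≈ 7.8889
y₂ = k × 138 = 142 × 138 / 18 = 19596/18
≈ 1088.67

1088.67


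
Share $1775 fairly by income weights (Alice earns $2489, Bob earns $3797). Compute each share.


Total income = 2489 + 3797 = $6286
Alice: $1775 × 2489/6286 = $702.83
Bob: $1775 × 3797/6286 = $1072.17
= Alice: $702.83, Bob: $1072.17

Alice: $702.83, Bob: $1072.17


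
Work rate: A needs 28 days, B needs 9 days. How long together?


Rate of A = 1/28 per day
Rate of B = 1/9 per day
Combined rate = 1/28 + 1/9 = 37/252 ≈ 0.1468 per day
Days = 1 / combined rate = 252/37
≈ 6.81 days

6.81 days


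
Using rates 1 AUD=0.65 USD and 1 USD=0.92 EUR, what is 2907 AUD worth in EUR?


Step 1: 2907 AUD × 0.65 = 1889.55 USD
Step 2: 1889.55 USD × 0.92 = 1738.39 EUR
Implied rate AUD→EUR = 0.65 × 0.92 = 0.5980
= 1738.39 EUR

1738.39 EUR


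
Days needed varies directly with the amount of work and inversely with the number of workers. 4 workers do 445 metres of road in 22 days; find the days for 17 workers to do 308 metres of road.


Days ∝ work / workers, so d₂ = d₁ × (m₁/m₂) × (w₂/w₁)
Workers factor (inverse): 4/17 ≈ 0.2353
Work factor (direct): 308/445 ≈ 0.6921
d₂ = 22 × 4/17 × 308/445 = (22 × 4 × 308) / (17 × 445) = 27104/7565
≈ 3.58 days

3.58 days


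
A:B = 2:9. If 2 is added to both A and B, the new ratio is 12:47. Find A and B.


Let A = 2k, B = 9k.
(2k + 2) / (9k + 2) = 12/47
Cross-multiply: 47(2k + 2) = 12(9k + 2)
94k + 94 = 108k + 24
94k - 108k = 24 - 94
-14k = -70
k = -70/-14 = 5
A = 2×5 = 10, B = 9×5 = 45
= A = 10, B = 45

A = 10, B = 45
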